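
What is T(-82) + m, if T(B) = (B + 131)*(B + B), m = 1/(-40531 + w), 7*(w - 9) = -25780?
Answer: -2486611631/309434 ≈ -8036.0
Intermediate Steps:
w = -25717/7 (w = 9 + (⅐)*(-25780) = 9 - 25780/7 = -25717/7 ≈ -3673.9)
m = -7/309434 (m = 1/(-40531 - 25717/7) = 1/(-309434/7) = -7/309434 ≈ -2.2622e-5)
T(B) = 2*B*(131 + B) (T(B) = (131 + B)*(2*B) = 2*B*(131 + B))
T(-82) + m = 2*(-82)*(131 - 82) - 7/309434 = 2*(-82)*49 - 7/309434 = -8036 - 7/309434 = -2486611631/309434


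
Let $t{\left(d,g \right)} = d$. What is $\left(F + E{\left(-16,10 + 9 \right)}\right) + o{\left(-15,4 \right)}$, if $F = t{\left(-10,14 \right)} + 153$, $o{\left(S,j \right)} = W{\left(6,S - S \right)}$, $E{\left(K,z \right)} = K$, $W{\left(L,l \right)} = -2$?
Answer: $125$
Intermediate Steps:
$o{\left(S,j \right)} = -2$
$F = 143$ ($F = -10 + 153 = 143$)
$\left(F + E{\left(-16,10 + 9 \right)}\right) + o{\left(-15,4 \right)} = \left(143 - 16\right) - 2 = 127 - 2 = 125$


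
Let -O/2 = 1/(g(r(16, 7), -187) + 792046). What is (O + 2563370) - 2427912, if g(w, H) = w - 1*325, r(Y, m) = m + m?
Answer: 107246839628/791735 ≈ 1.3546e+5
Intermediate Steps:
r(Y, m) = 2*m
g(w, H) = -325 + w (g(w, H) = w - 325 = -325 + w)
O = -2/791735 (O = -2/((-325 + 2*7) + 792046) = -2/((-325 + 14) + 792046) = -2/(-311 + 792046) = -2/791735 ≈ -2.5261e-6)
(O + 2563370) - 2427912 = (-2/791735 + 2563370) - 2427912 = 2029509746948/791735 - 2427912 = 107246839628/791735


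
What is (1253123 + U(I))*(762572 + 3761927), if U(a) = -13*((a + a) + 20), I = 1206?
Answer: 5526707199993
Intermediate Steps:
U(a) = -260 - 26*a (U(a) = -13*(2*a + 20) = -13*(20 + 2*a) = -260 - 26*a)
(1253123 + U(I))*(762572 + 3761927) = (1253123 + (-260 - 26*1206))*(762572 + 3761927) = (1253123 + (-260 - 31356))*4524499 = (1253123 - 31616)*4524499 = 1221507*4524499 = 5526707199993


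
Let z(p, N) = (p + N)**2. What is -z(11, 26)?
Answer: -1369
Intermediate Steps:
z(p, N) = (N + p)**2
-z(11, 26) = -(26 + 11)**2 = -1*37**2 = -1*1369 = -1369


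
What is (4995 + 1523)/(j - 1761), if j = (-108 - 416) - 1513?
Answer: -3259/1899 ≈ -1.7162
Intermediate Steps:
j = -2037 (j = -524 - 1513 = -2037)
(4995 + 1523)/(j - 1761) = (4995 + 1523)/(-2037 - 1761) = 6518/(-3798) = 6518*(-1/3798) = -3259/1899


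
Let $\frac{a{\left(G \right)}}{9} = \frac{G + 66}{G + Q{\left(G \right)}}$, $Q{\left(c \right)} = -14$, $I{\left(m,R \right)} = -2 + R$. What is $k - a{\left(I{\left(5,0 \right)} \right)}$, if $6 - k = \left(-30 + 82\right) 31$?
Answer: $-1570$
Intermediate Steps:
$k = -1606$ ($k = 6 - \left(-30 + 82\right) 31 = 6 - 52 \cdot 31 = 6 - 1612 = -1606$)
$a{\left(G \right)} = \frac{9 \left(66 + G\right)}{-14 + G}$ ($a{\left(G \right)} = 9 \frac{G + 66}{G - 14} = 9 \frac{66 + G}{-14 + G} = \frac{9 \left(66 + G\right)}{-14 + G}$)
$k - a{\left(I{\left(5,0 \right)} \right)} = -1606 - \frac{9 \left(66 + \left(-2 + 0\right)\right)}{-14 + \left(-2 + 0\right)} = -1606 - \frac{9 \left(66 - 2\right)}{-14 - 2} = -1606 - 9 \frac{1}{-16} \cdot 64 = -1606 - 9 \left(- \frac{1}{16}\right) 64 = -1606 - -36 = -1606 + 36 = -1570$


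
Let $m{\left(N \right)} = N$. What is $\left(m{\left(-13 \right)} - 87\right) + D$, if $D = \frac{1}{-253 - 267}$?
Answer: $- \frac{52001}{520} \approx -100.0$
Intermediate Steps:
$D = - \frac{1}{520}$ ($D = \frac{1}{-520} = - \frac{1}{520} \approx -0.0019231$)
$\left(m{\left(-13 \right)} - 87\right) + D = \left(-13 - 87\right) - \frac{1}{520} = -100 - \frac{1}{520} = - \frac{52001}{520}$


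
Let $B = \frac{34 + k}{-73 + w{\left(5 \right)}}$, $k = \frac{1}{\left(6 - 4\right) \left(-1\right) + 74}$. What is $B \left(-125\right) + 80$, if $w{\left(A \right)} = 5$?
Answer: $\frac{697805}{4896} \approx 142.53$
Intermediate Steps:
$k = \frac{1}{72}$ ($k = \frac{1}{2 \left(-1\right) + 74} = \frac{1}{-2 + 74} = \frac{1}{72} \approx 0.013889$)
$B = - \frac{2449}{4896}$ ($B = \frac{34 + \frac{1}{72}}{-73 + 5} = \frac{2449}{72 \left(-68\right)} = \frac{2449}{72} \left(- \frac{1}{68}\right) = - \frac{2449}{4896} \approx -0.5002$)
$B \left(-125\right) + 80 = \left(- \frac{2449}{4896}\right) \left(-125\right) + 80 = \frac{306125}{4896} + 80 = \frac{697805}{4896}$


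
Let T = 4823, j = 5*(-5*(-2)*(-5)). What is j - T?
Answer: -5073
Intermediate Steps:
j = -250 (j = 5*(10*(-5)) = 5*(-50) = -250)
j - T = -250 - 1*4823 = -250 - 4823 = -5073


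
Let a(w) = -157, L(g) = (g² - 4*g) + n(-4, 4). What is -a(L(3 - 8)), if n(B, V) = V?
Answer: 157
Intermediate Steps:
L(g) = 4 + g² - 4*g (L(g) = (g² - 4*g) + 4 = 4 + g² - 4*g)
-a(L(3 - 8)) = -1*(-157) = 157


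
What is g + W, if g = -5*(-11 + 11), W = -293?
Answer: -293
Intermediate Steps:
g = 0 (g = -5*0 = 0)
g + W = 0 - 293 = -293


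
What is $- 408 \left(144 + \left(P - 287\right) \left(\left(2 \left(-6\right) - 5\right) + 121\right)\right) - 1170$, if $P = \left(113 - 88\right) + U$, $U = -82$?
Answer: $14536686$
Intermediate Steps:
$P = -57$ ($P = \left(113 - 88\right) - 82 = 25 - 82 = -57$)
$- 408 \left(144 + \left(P - 287\right) \left(\left(2 \left(-6\right) - 5\right) + 121\right)\right) - 1170 = - 408 \left(144 + \left(-57 - 287\right) \left(\left(2 \left(-6\right) - 5\right) + 121\right)\right) - 1170 = - 408 \left(144 - 344 \left(\left(-12 - 5\right) + 121\right)\right) - 1170 = - 408 \left(144 - 344 \left(-17 + 121\right)\right) - 1170 = - 408 \left(144 - 35776\right) - 1170 = \left(-408\right) \left(-35632\right) - 1170 = 14537856 - 1170 = 14536686$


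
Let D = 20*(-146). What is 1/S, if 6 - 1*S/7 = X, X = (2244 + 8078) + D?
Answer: -1/51772 ≈ -1.9315e-5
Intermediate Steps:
D = -2920
X = 7402 (X = (2244 + 8078) - 2920 = 10322 - 2920 = 7402)
S = -51772 (S = 42 - 7*7402 = 42 - 51814 = -51772)
1/S = 1/(-51772) = -1/51772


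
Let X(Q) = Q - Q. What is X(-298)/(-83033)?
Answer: 0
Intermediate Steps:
X(Q) = 0
X(-298)/(-83033) = 0/(-83033) = 0*(-1/83033) = 0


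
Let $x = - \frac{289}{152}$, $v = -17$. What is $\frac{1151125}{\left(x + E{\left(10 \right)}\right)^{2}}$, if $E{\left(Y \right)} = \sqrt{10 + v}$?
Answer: $\frac{26595592000}{\left(289 - 152 i \sqrt{7}\right)^{2}} \approx -34581.0 + 1.0278 \cdot 10^{5} i$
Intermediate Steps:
$E{\left(Y \right)} = i \sqrt{7}$ ($E{\left(Y \right)} = \sqrt{10 - 17} = \sqrt{-7} = i \sqrt{7}$)
$x = - \frac{289}{152}$ ($x = \left(-289\right) \frac{1}{152} = - \frac{289}{152} \approx -1.9013$)
$\frac{1151125}{\left(x + E{\left(10 \right)}\right)^{2}} = \frac{1151125}{\left(- \frac{289}{152} + i \sqrt{7}\right)^{2}}$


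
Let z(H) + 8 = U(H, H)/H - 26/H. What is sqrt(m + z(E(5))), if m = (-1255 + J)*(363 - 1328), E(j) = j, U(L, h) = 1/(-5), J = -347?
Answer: sqrt(38647919)/5 ≈ 1243.3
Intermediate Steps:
U(L, h) = -1/5 (U(L, h) = 1*(-1/5) = -1/5)
z(H) = -8 - 131/(5*H) (z(H) = -8 + (-1/(5*H) - 26/H) = -8 - 131/(5*H))
m = 1545930 (m = (-1255 - 347)*(363 - 1328) = -1602*(-965) = 1545930)
sqrt(m + z(E(5))) = sqrt(1545930 + (-8 - 131/5/5)) = sqrt(1545930 + (-8 - 131/5*1/5)) = sqrt(1545930 + (-8 - 131/25)) = sqrt(1545930 - 331/25) = sqrt(38647919/25) = sqrt(38647919)/5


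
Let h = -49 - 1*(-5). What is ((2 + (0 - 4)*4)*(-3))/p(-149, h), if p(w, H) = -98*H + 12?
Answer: 21/2162 ≈ 0.0097132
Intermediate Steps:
h = -44 (h = -49 + 5 = -44)
p(w, H) = 12 - 98*H
((2 + (0 - 4)*4)*(-3))/p(-149, h) = ((2 + (0 - 4)*4)*(-3))/(12 - 98*(-44)) = ((2 - 4*4)*(-3))/(12 + 4312) = ((2 - 16)*(-3))/4324 = (-14*(-3))/4324 = (1/4324)*42 = 21/2162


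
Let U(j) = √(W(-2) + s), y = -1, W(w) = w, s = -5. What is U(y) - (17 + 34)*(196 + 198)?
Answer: -20094 + I*√7 ≈ -20094.0 + 2.6458*I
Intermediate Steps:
U(j) = I*√7 (U(j) = √(-2 - 5) = √(-7) = I*√7)
U(y) - (17 + 34)*(196 + 198) = I*√7 - (17 + 34)*(196 + 198) = I*√7 - 51*394 = I*√7 - 1*20094 = I*√7 - 20094 = -20094 + I*√7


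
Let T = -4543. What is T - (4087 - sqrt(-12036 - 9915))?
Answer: -8630 + 9*I*sqrt(271) ≈ -8630.0 + 148.16*I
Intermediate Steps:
T - (4087 - sqrt(-12036 - 9915)) = -4543 - (4087 - sqrt(-12036 - 9915)) = -4543 - (4087 - sqrt(-21951)) = -4543 - (4087 - 9*I*sqrt(271)) = -4543 + (-4087 + 9*I*sqrt(271)) = -8630 + 9*I*sqrt(271)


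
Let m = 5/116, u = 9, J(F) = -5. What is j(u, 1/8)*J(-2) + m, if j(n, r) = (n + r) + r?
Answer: -1340/29 ≈ -46.207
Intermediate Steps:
m = 5/116 (m = 5*(1/116) = 5/116 ≈ 0.043103)
j(n, r) = n + 2*r
j(u, 1/8)*J(-2) + m = (9 + 2/8)*(-5) + 5/116 = (9 + 2*(⅛))*(-5) + 5/116 = (9 + ¼)*(-5) + 5/116 = (37/4)*(-5) + 5/116 = -185/4 + 5/116 = -1340/29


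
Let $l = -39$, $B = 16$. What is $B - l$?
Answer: $55$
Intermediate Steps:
$B - l = 16 - -39 = 16 + 39 = 55$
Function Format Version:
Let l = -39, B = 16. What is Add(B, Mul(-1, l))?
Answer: 55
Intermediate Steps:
Add(B, Mul(-1, l)) = Add(16, Mul(-1, -39)) = Add(16, 39) = 55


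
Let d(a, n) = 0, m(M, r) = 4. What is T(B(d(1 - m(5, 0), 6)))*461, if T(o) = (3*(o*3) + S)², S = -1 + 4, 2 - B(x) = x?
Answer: 203301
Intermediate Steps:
B(x) = 2 - x
S = 3
T(o) = (3 + 9*o)² (T(o) = (3*(o*3) + 3)² = (3*(3*o) + 3)² = (9*o + 3)² = (3 + 9*o)²)
T(B(d(1 - m(5, 0), 6)))*461 = (9*(1 + 3*(2 - 1*0))²)*461 = (9*(1 + 3*(2 + 0))²)*461 = (9*(1 + 3*2)²)*461 = (9*(1 + 6)²)*461 = (9*7²)*461 = (9*49)*461 = 441*461 = 203301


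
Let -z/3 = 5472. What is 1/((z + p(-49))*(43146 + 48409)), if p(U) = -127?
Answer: -1/1514594365 ≈ -6.6024e-10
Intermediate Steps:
z = -16416 (z = -3*5472 = -16416)
1/((z + p(-49))*(43146 + 48409)) = 1/((-16416 - 127)*(43146 + 48409)) = 1/(-16543*91555) = 1/(-1514594365) = -1/1514594365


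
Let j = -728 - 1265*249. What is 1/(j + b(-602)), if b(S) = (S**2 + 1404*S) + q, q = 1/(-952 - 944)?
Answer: -1896/1513988233 ≈ -1.2523e-6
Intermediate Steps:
q = -1/1896 (q = 1/(-1896) = -1/1896 ≈ -0.00052743)
j = -315713 (j = -728 - 314985 = -315713)
b(S) = -1/1896 + S**2 + 1404*S (b(S) = (S**2 + 1404*S) - 1/1896 = -1/1896 + S**2 + 1404*S)
1/(j + b(-602)) = 1/(-315713 + (-1/1896 + (-602)**2 + 1404*(-602))) = 1/(-315713 + (-1/1896 + 362404 - 845208)) = 1/(-315713 - 915396385/1896) = 1/(-1513988233/1896) = -1896/1513988233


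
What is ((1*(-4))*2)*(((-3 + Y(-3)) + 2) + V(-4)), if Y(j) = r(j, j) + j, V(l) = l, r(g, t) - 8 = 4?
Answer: -32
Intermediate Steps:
r(g, t) = 12 (r(g, t) = 8 + 4 = 12)
Y(j) = 12 + j
((1*(-4))*2)*(((-3 + Y(-3)) + 2) + V(-4)) = ((1*(-4))*2)*(((-3 + (12 - 3)) + 2) - 4) = (-4*2)*(((-3 + 9) + 2) - 4) = -8*((6 + 2) - 4) = -8*(8 - 4) = -8*4 = -32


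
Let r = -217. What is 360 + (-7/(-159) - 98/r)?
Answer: 1776883/4929 ≈ 360.50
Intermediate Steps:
360 + (-7/(-159) - 98/r) = 360 + (-7/(-159) - 98/(-217)) = 360 + (-7*(-1/159) - 98*(-1/217)) = 360 + (7/159 + 14/31) = 360 + 2443/4929 = 1776883/4929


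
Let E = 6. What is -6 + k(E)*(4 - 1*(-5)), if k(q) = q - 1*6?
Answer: -6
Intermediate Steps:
k(q) = -6 + q (k(q) = q - 6 = -6 + q)
-6 + k(E)*(4 - 1*(-5)) = -6 + (-6 + 6)*(4 - 1*(-5)) = -6 + 0*(4 + 5) = -6 + 0*9 = -6 + 0 = -6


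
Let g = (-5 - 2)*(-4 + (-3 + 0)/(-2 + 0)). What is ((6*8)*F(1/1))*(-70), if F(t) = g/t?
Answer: -58800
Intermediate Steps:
g = 35/2 (g = -7*(-4 - 3/(-2)) = -7*(-4 - 3*(-1/2)) = -7*(-4 + 3/2) = -7*(-5/2) = 35/2 ≈ 17.500)
F(t) = 35/(2*t)
((6*8)*F(1/1))*(-70) = ((6*8)*(35/(2*((1/1)))))*(-70) = (48*(35/(2*((1*1)))))*(-70) = (48*((35/2)/1))*(-70) = (48*((35/2)*1))*(-70) = (48*(35/2))*(-70) = 840*(-70) = -58800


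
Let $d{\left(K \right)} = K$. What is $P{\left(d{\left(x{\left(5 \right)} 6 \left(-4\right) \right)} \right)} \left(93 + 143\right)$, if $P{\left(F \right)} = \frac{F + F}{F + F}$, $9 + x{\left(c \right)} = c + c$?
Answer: $236$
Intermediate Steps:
$x{\left(c \right)} = -9 + 2 c$ ($x{\left(c \right)} = -9 + \left(c + c\right) = -9 + 2 c$)
$P{\left(F \right)} = 1$ ($P{\left(F \right)} = \frac{2 F}{2 F} = 2 F \frac{1}{2 F} = 1$)
$P{\left(d{\left(x{\left(5 \right)} 6 \left(-4\right) \right)} \right)} \left(93 + 143\right) = 1 \left(93 + 143\right) = 1 \cdot 236 = 236$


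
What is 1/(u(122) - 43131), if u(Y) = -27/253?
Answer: -253/10912170 ≈ -2.3185e-5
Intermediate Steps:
u(Y) = -27/253 (u(Y) = -27*1/253 = -27/253)
1/(u(122) - 43131) = 1/(-27/253 - 43131) = 1/(-10912170/253) = -253/10912170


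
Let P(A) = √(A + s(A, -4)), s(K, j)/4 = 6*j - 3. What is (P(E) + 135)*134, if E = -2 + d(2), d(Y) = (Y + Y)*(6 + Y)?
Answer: 18090 + 134*I*√78 ≈ 18090.0 + 1183.5*I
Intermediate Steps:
s(K, j) = -12 + 24*j (s(K, j) = 4*(6*j - 3) = 4*(-3 + 6*j) = -12 + 24*j)
d(Y) = 2*Y*(6 + Y) (d(Y) = (2*Y)*(6 + Y) = 2*Y*(6 + Y))
E = 30 (E = -2 + 2*2*(6 + 2) = -2 + 2*2*8 = -2 + 32 = 30)
P(A) = √(-108 + A) (P(A) = √(A + (-12 + 24*(-4))) = √(A + (-12 - 96)) = √(A - 108) = √(-108 + A))
(P(E) + 135)*134 = (√(-108 + 30) + 135)*134 = (√(-78) + 135)*134 = (I*√78 + 135)*134 = (135 + I*√78)*134 = 18090 + 134*I*√78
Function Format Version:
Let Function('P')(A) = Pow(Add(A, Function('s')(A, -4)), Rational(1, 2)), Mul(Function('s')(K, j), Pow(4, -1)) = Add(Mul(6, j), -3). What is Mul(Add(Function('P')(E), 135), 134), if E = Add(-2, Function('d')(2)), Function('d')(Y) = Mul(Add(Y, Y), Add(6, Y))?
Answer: Add(18090, Mul(134, I, Pow(78, Rational(1, 2)))) ≈ Add(18090., Mul(1183.5, I))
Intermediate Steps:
Function('s')(K, j) = Add(-12, Mul(24, j)) (Function('s')(K, j) = Mul(4, Add(Mul(6, j), -3)) = Mul(4, Add(-3, Mul(6, j))) = Add(-12, Mul(24, j)))
Function('d')(Y) = Mul(2, Y, Add(6, Y)) (Function('d')(Y) = Mul(Mul(2, Y), Add(6, Y)) = Mul(2, Y, Add(6, Y)))
E = 30 (E = Add(-2, Mul(2, 2, Add(6, 2))) = Add(-2, Mul(2, 2, 8)) = Add(-2, 32) = 30)
Function('P')(A) = Pow(Add(-108, A), Rational(1, 2)) (Function('P')(A) = Pow(Add(A, Add(-12, Mul(24, -4))), Rational(1, 2)) = Pow(Add(A, Add(-12, -96)), Rational(1, 2)) = Pow(Add(A, -108), Rational(1, 2)) = Pow(Add(-108, A), Rational(1, 2)))
Mul(Add(Function('P')(E), 135), 134) = Mul(Add(Pow(Add(-108, 30), Rational(1, 2)), 135), 134) = Mul(Add(Pow(-78, Rational(1, 2)), 135), 134) = Mul(Add(Mul(I, Pow(78, Rational(1, 2))), 135), 134) = Mul(Add(135, Mul(I, Pow(78, Rational(1, 2)))), 134) = Add(18090, Mul(134, I, Pow(78, Rational(1, 2))))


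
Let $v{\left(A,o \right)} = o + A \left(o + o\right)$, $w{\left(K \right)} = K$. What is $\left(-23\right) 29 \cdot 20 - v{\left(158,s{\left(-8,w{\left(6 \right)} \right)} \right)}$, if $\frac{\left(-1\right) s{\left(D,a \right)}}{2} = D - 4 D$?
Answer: $1876$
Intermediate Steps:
$s{\left(D,a \right)} = 6 D$ ($s{\left(D,a \right)} = - 2 \left(D - 4 D\right) = - 2 \left(- 3 D\right) = 6 D$)
$v{\left(A,o \right)} = o + 2 A o$ ($v{\left(A,o \right)} = o + A 2 o = o + 2 A o$)
$\left(-23\right) 29 \cdot 20 - v{\left(158,s{\left(-8,w{\left(6 \right)} \right)} \right)} = \left(-23\right) 29 \cdot 20 - 6 \left(-8\right) \left(1 + 2 \cdot 158\right) = \left(-667\right) 20 - - 48 \left(1 + 316\right) = -13340 - \left(-48\right) 317 = -13340 - -15216 = -13340 + 15216 = 1876$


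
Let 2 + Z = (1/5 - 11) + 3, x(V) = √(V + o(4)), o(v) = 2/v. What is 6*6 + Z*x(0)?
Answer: 36 - 49*√2/10 ≈ 29.070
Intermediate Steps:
x(V) = √(½ + V) (x(V) = √(V + 2/4) = √(V + 2*(¼)) = √(V + ½) = √(½ + V))
Z = -49/5 (Z = -2 + ((1/5 - 11) + 3) = -2 + ((⅕ - 11) + 3) = -2 + (-54/5 + 3) = -2 - 39/5 = -49/5 ≈ -9.8000)
6*6 + Z*x(0) = 6*6 - 49*√(2 + 4*0)/10 = 36 - 49*√(2 + 0)/10 = 36 - 49*√2/10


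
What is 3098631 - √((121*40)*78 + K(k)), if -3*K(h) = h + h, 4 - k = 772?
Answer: 3098631 - 4*√23627 ≈ 3.0980e+6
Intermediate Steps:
k = -768 (k = 4 - 1*772 = 4 - 772 = -768)
K(h) = -2*h/3 (K(h) = -(h + h)/3 = -2*h/3)
3098631 - √((121*40)*78 + K(k)) = 3098631 - √((121*40)*78 - ⅔*(-768)) = 3098631 - √(4840*78 + 512) = 3098631 - √(377520 + 512) = 3098631 - √378032 = 3098631 - 4*√23627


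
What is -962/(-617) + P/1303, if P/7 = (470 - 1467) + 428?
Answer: -1204025/803951 ≈ -1.4976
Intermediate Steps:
P = -3983 (P = 7*((470 - 1467) + 428) = 7*(-997 + 428) = 7*(-569) = -3983)
-962/(-617) + P/1303 = -962/(-617) - 3983/1303 = -962*(-1/617) - 3983*1/1303 = 962/617 - 3983/1303 = -1204025/803951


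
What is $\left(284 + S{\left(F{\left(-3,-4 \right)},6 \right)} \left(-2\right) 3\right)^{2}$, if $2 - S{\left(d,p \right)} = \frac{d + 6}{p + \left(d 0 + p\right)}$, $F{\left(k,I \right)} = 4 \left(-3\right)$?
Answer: $72361$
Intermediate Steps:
$F{\left(k,I \right)} = -12$
$S{\left(d,p \right)} = 2 - \frac{6 + d}{2 p}$ ($S{\left(d,p \right)} = 2 - \frac{d + 6}{p + \left(d 0 + p\right)} = 2 - \frac{6 + d}{p + \left(0 + p\right)} = 2 - \frac{6 + d}{p + p} = 2 - \frac{6 + d}{2 p}$)
$\left(284 + S{\left(F{\left(-3,-4 \right)},6 \right)} \left(-2\right) 3\right)^{2} = \left(284 + \frac{-6 - -12 + 4 \cdot 6}{2 \cdot 6} \left(-2\right) 3\right)^{2} = \left(284 + \frac{1}{2} \cdot \frac{1}{6} \left(-6 + 12 + 24\right) \left(-2\right) 3\right)^{2} = \left(284 + \frac{1}{2} \cdot \frac{1}{6} \cdot 30 \left(-2\right) 3\right)^{2} = \left(284 + \frac{5}{2} \left(-2\right) 3\right)^{2} = \left(284 - 15\right)^{2} = 269^{2} = 72361$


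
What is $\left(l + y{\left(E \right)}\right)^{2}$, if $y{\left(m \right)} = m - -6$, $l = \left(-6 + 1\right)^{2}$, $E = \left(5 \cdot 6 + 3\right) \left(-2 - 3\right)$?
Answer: $17956$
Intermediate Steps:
$E = -165$ ($E = \left(30 + 3\right) \left(-5\right) = 33 \left(-5\right) = -165$)
$l = 25$ ($l = \left(-5\right)^{2} = 25$)
$y{\left(m \right)} = 6 + m$ ($y{\left(m \right)} = m + 6 = 6 + m$)
$\left(l + y{\left(E \right)}\right)^{2} = \left(25 + \left(6 - 165\right)\right)^{2} = \left(25 - 159\right)^{2} = \left(-134\right)^{2} = 17956$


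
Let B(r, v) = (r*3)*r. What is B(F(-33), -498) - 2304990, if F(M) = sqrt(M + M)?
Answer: -2305188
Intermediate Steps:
F(M) = sqrt(2)*sqrt(M) (F(M) = sqrt(2*M) = sqrt(2)*sqrt(M))
B(r, v) = 3*r**2 (B(r, v) = (3*r)*r = 3*r**2)
B(F(-33), -498) - 2304990 = 3*(sqrt(2)*sqrt(-33))**2 - 2304990 = 3*(sqrt(2)*(I*sqrt(33)))**2 - 2304990 = 3*(I*sqrt(66))**2 - 2304990 = 3*(-66) - 2304990 = -198 - 2304990 = -2305188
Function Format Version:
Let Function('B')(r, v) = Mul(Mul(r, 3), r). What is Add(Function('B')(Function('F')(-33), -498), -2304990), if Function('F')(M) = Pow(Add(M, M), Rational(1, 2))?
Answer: -2305188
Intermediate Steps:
Function('F')(M) = Mul(Pow(2, Rational(1, 2)), Pow(M, Rational(1, 2))) (Function('F')(M) = Pow(Mul(2, M), Rational(1, 2)) = Mul(Pow(2, Rational(1, 2)), Pow(M, Rational(1, 2))))
Function('B')(r, v) = Mul(3, Pow(r, 2)) (Function('B')(r, v) = Mul(Mul(3, r), r) = Mul(3, Pow(r, 2)))
Add(Function('B')(Function('F')(-33), -498), -2304990) = Add(Mul(3, Pow(Mul(Pow(2, Rational(1, 2)), Pow(-33, Rational(1, 2))), 2)), -2304990) = Add(Mul(3, Pow(Mul(Pow(2, Rational(1, 2)), Mul(I, Pow(33, Rational(1, 2)))), 2)), -2304990) = Add(Mul(3, Pow(Mul(I, Pow(66, Rational(1, 2))), 2)), -2304990) = Add(Mul(3, -66), -2304990) = Add(-198, -2304990) = -2305188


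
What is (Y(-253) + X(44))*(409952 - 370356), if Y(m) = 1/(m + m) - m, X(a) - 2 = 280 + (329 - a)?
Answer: 8214566362/253 ≈ 3.2469e+7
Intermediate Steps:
X(a) = 611 - a (X(a) = 2 + (280 + (329 - a)) = 2 + (609 - a) = 611 - a)
Y(m) = 1/(2*m) - m
(Y(-253) + X(44))*(409952 - 370356) = (((1/2)/(-253) - 1*(-253)) + (611 - 1*44))*(409952 - 370356) = (((1/2)*(-1/253) + 253) + (611 - 44))*39596 = ((-1/506 + 253) + 567)*39596 = (128017/506 + 567)*39596 = (414919/506)*39596 = 8214566362/253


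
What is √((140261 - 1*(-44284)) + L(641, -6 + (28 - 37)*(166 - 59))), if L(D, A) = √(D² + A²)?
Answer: √(184545 + √1349842) ≈ 430.94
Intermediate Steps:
L(D, A) = √(A² + D²)
√((140261 - 1*(-44284)) + L(641, -6 + (28 - 37)*(166 - 59))) = √((140261 - 1*(-44284)) + √((-6 + (28 - 37)*(166 - 59))² + 641²)) = √((140261 + 44284) + √((-6 - 9*107)² + 410881)) = √(184545 + √((-6 - 963)² + 410881)) = √(184545 + √((-969)² + 410881)) = √(184545 + √(938961 + 410881)) = √(184545 + √1349842)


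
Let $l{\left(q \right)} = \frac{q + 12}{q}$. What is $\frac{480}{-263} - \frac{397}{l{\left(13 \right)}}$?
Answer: $- \frac{1369343}{6575} \approx -208.27$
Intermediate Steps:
$l{\left(q \right)} = \frac{12 + q}{q}$
$\frac{480}{-263} - \frac{397}{l{\left(13 \right)}} = \frac{480}{-263} - \frac{397}{\frac{1}{13} \left(12 + 13\right)} = 480 \left(- \frac{1}{263}\right) - \frac{397}{\frac{1}{13} \cdot 25} = - \frac{480}{263} - \frac{397}{\frac{25}{13}} = - \frac{480}{263} - \frac{5161}{25} = - \frac{1369343}{6575}$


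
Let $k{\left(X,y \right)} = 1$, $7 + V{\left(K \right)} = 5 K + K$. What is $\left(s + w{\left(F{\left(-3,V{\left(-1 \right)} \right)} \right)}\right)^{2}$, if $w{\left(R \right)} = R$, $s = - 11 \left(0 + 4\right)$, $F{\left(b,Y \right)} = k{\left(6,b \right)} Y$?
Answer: $3249$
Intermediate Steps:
$V{\left(K \right)} = -7 + 6 K$ ($V{\left(K \right)} = -7 + \left(5 K + K\right) = -7 + 6 K$)
$F{\left(b,Y \right)} = Y$ ($F{\left(b,Y \right)} = 1 Y = Y$)
$s = -44$ ($s = \left(-11\right) 4 = -44$)
$\left(s + w{\left(F{\left(-3,V{\left(-1 \right)} \right)} \right)}\right)^{2} = \left(-44 + \left(-7 + 6 \left(-1\right)\right)\right)^{2} = \left(-44 - 13\right)^{2} = \left(-57\right)^{2} = 3249$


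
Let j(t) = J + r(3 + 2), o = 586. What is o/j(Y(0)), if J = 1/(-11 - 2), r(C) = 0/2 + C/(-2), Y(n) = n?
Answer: -15236/67 ≈ -227.40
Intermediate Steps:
r(C) = -C/2 (r(C) = 0*(½) + C*(-½) = 0 - C/2 = -C/2)
J = -1/13 (J = 1/(-13) = -1/13 ≈ -0.076923)
j(t) = -67/26 (j(t) = -1/13 - (3 + 2)/2 = -1/13 - ½*5 = -1/13 - 5/2 = -67/26)
o/j(Y(0)) = 586/(-67/26) = 586*(-26/67) = -15236/67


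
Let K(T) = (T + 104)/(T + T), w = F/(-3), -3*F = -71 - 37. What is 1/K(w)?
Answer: -6/23 ≈ -0.26087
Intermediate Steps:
F = 36 (F = -(-71 - 37)/3 = -⅓*(-108) = 36)
w = -12 (w = 36/(-3) = -⅓*36 = -12)
K(T) = (104 + T)/(2*T) (K(T) = (104 + T)/((2*T)) = (104 + T)*(1/(2*T)) = (104 + T)/(2*T))
1/K(w) = 1/((½)*(104 - 12)/(-12)) = 1/((½)*(-1/12)*92) = 1/(-23/6) = -6/23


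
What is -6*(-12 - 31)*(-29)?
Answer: -7482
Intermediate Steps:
-6*(-12 - 31)*(-29) = -6*(-43)*(-29) = 258*(-29) = -7482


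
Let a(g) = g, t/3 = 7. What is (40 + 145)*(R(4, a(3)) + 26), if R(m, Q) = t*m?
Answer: 20350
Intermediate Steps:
t = 21 (t = 3*7 = 21)
R(m, Q) = 21*m
(40 + 145)*(R(4, a(3)) + 26) = (40 + 145)*(21*4 + 26) = 185*(84 + 26) = 185*110 = 20350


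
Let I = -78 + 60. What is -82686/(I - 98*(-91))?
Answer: -41343/4450 ≈ -9.2906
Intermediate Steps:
I = -18
-82686/(I - 98*(-91)) = -82686/(-18 - 98*(-91)) = -82686/(-18 + 8918) = -82686/8900 = -82686*1/8900 = -41343/4450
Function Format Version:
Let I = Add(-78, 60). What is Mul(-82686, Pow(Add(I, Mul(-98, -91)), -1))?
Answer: Rational(-41343, 4450) ≈ -9.2906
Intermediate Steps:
I = -18
Mul(-82686, Pow(Add(I, Mul(-98, -91)), -1)) = Mul(-82686, Pow(Add(-18, Mul(-98, -91)), -1)) = Mul(-82686, Pow(Add(-18, 8918), -1)) = Mul(-82686, Pow(8900, -1)) = Mul(-82686, Rational(1, 8900)) = Rational(-41343, 4450)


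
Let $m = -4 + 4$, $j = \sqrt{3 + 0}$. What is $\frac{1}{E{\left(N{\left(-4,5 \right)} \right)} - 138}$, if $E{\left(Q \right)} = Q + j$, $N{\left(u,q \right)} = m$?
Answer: $- \frac{46}{6347} - \frac{\sqrt{3}}{19041} \approx -0.0073385$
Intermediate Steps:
$j = \sqrt{3} \approx 1.732$
$m = 0$
$N{\left(u,q \right)} = 0$
$E{\left(Q \right)} = Q + \sqrt{3}$
$\frac{1}{E{\left(N{\left(-4,5 \right)} \right)} - 138} = \frac{1}{\left(0 + \sqrt{3}\right) - 138} = \frac{1}{\sqrt{3} - 138} = \frac{1}{-138 + \sqrt{3}}$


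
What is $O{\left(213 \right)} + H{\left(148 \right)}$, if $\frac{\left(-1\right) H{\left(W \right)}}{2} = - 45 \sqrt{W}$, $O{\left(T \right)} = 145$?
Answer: $145 + 180 \sqrt{37} \approx 1239.9$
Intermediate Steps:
$H{\left(W \right)} = 90 \sqrt{W}$ ($H{\left(W \right)} = - 2 \left(- 45 \sqrt{W}\right) = 90 \sqrt{W}$)
$O{\left(213 \right)} + H{\left(148 \right)} = 145 + 90 \sqrt{148} = 145 + 90 \cdot 2 \sqrt{37} = 145 + 180 \sqrt{37}$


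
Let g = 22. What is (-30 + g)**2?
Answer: 64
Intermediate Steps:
(-30 + g)**2 = (-30 + 22)**2 = (-8)**2 = 64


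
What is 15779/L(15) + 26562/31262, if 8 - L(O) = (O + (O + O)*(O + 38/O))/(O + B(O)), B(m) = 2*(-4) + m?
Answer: -5421266513/5705315 ≈ -950.21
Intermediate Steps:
B(m) = -8 + m
L(O) = 8 - (O + 2*O*(O + 38/O))/(-8 + 2*O) (L(O) = 8 - (O + (O + O)*(O + 38/O))/(O + (-8 + O)) = 8 - (O + (2*O)*(O + 38/O))/(-8 + 2*O) = 8 - (O + 2*O*(O + 38/O))/(-8 + 2*O))
15779/L(15) + 26562/31262 = 15779/(((-70 - 1*15**2 + (15/2)*15)/(-4 + 15))) + 26562/31262 = 15779/(((-70 - 1*225 + 225/2)/11)) + 26562*(1/31262) = 15779/(((-70 - 225 + 225/2)/11)) + 13281/15631 = 15779/(((1/11)*(-365/2))) + 13281/15631 = 15779/(-365/22) + 13281/15631 = 15779*(-22/365) + 13281/15631 = -347138/365 + 13281/15631 = -5421266513/5705315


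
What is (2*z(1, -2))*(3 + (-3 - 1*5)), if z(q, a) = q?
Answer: -10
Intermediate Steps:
(2*z(1, -2))*(3 + (-3 - 1*5)) = (2*1)*(3 + (-3 - 1*5)) = 2*(3 + (-3 - 5)) = 2*(3 - 8) = 2*(-5) = -10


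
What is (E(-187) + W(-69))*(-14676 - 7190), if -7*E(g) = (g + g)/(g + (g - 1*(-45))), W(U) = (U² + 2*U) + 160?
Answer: -240851256750/2303 ≈ -1.0458e+8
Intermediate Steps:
W(U) = 160 + U² + 2*U
E(g) = -2*g/(7*(45 + 2*g)) (E(g) = -(g + g)/(7*(g + (g - 1*(-45)))) = -2*g/(7*(g + (g + 45))) = -2*g/(7*(g + (45 + g))) = -2*g/(7*(45 + 2*g)))
(E(-187) + W(-69))*(-14676 - 7190) = (-2*(-187)/(315 + 14*(-187)) + (160 + (-69)² + 2*(-69)))*(-14676 - 7190) = (-2*(-187)/(315 - 2618) + (160 + 4761 - 138))*(-21866) = (-2*(-187)/(-2303) + 4783)*(-21866) = (-2*(-187)*(-1/2303) + 4783)*(-21866) = (-374/2303 + 4783)*(-21866) = (11014875/2303)*(-21866) = -240851256750/2303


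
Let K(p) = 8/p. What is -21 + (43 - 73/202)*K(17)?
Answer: -1605/1717 ≈ -0.93477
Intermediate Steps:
-21 + (43 - 73/202)*K(17) = -21 + (43 - 73/202)*(8/17) = -21 + (8613/202)*(8/17) = -21 + 34452/1717 = -1605/1717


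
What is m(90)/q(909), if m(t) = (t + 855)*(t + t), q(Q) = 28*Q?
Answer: 675/101 ≈ 6.6832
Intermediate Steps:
m(t) = 2*t*(855 + t) (m(t) = (855 + t)*(2*t) = 2*t*(855 + t))
m(90)/q(909) = (2*90*(855 + 90))/((28*909)) = (2*90*945)/25452 = 170100*(1/25452) = 675/101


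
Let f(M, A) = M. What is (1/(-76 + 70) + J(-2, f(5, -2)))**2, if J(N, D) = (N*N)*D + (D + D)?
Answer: 32041/36 ≈ 890.03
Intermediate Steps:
J(N, D) = 2*D + D*N**2 (J(N, D) = N**2*D + 2*D = D*N**2 + 2*D = 2*D + D*N**2)
(1/(-76 + 70) + J(-2, f(5, -2)))**2 = (1/(-76 + 70) + 5*(2 + (-2)**2))**2 = (1/(-6) + 5*(2 + 4))**2 = (-1/6 + 5*6)**2 = (-1/6 + 30)**2 = (179/6)**2 = 32041/36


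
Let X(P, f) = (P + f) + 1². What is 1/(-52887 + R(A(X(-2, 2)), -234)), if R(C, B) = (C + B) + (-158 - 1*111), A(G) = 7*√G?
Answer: -1/53383 ≈ -1.8733e-5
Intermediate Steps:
X(P, f) = 1 + P + f (X(P, f) = (P + f) + 1 = 1 + P + f)
R(C, B) = -269 + B + C (R(C, B) = (B + C) + (-158 - 111) = (B + C) - 269 = -269 + B + C)
1/(-52887 + R(A(X(-2, 2)), -234)) = 1/(-52887 + (-269 - 234 + 7*√(1 - 2 + 2))) = 1/(-52887 + (-269 - 234 + 7*√1)) = 1/(-52887 + (-269 - 234 + 7*1)) = 1/(-52887 + (-269 - 234 + 7)) = 1/(-52887 - 496) = 1/(-53383) = -1/53383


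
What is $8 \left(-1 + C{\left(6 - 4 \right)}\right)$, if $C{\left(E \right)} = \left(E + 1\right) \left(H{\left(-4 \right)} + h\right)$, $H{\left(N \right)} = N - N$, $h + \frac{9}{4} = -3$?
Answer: $-134$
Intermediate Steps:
$h = - \frac{21}{4}$ ($h = - \frac{9}{4} - 3 = - \frac{21}{4} \approx -5.25$)
$H{\left(N \right)} = 0$
$C{\left(E \right)} = - \frac{21}{4} - \frac{21 E}{4}$ ($C{\left(E \right)} = \left(E + 1\right) \left(0 - \frac{21}{4}\right) = \left(1 + E\right) \left(- \frac{21}{4}\right) = - \frac{21}{4} - \frac{21 E}{4}$)
$8 \left(-1 + C{\left(6 - 4 \right)}\right) = 8 \left(-1 - \left(\frac{21}{4} + \frac{21 \left(6 - 4\right)}{4}\right)\right) = 8 \left(-1 - \frac{63}{4}\right) = 8 \left(- \frac{67}{4}\right) = -134$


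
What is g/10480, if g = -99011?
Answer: -99011/10480 ≈ -9.4476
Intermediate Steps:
g/10480 = -99011/10480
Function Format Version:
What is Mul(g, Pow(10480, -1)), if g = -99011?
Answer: Rational(-99011, 10480) ≈ -9.4476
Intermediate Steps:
Mul(g, Pow(10480, -1)) = Mul(-99011, Pow(10480, -1)) = Mul(-99011, Rational(1, 10480)) = Rational(-99011, 10480)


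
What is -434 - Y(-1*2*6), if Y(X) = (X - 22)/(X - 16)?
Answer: -6093/14 ≈ -435.21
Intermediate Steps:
Y(X) = (-22 + X)/(-16 + X)
-434 - Y(-1*2*6) = -434 - (-22 - 1*2*6)/(-16 - 1*2*6) = -434 - (-22 - 2*6)/(-16 - 2*6) = -434 - (-22 - 12)/(-16 - 12) = -434 - (-34)/(-28) = -434 - (-1)*(-34)/28 = -434 - 1*17/14 = -434 - 17/14 = -6093/14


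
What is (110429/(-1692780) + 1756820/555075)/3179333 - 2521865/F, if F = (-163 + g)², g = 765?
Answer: -6278107272116569571069/902194013803894858935 ≈ -6.9587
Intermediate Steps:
F = 362404 (F = (-163 + 765)² = 602² = 362404)
(110429/(-1692780) + 1756820/555075)/3179333 - 2521865/F = (110429/(-1692780) + 1756820/555075)/3179333 - 2521865/362404 = (110429*(-1/1692780) + 1756820*(1/555075))*(1/3179333) - 2521865*1/362404 = (-110429/1692780 + 351364/111015)*(1/3179333) - 2521865/362404 = (38834845099/12528264780)*(1/3179333) - 2521865/362404 = 38834845099/39831525647791740 - 2521865/362404 = -6278107272116569571069/902194013803894858935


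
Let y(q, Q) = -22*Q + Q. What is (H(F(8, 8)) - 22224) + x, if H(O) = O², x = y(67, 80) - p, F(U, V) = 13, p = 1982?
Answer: -25717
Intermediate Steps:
y(q, Q) = -21*Q
x = -3662 (x = -21*80 - 1*1982 = -1680 - 1982 = -3662)
(H(F(8, 8)) - 22224) + x = (13² - 22224) - 3662 = (169 - 22224) - 3662 = -22055 - 3662 = -25717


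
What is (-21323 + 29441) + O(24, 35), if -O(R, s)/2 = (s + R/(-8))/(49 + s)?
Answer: 170462/21 ≈ 8117.2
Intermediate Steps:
O(R, s) = -2*(s - R/8)/(49 + s) (O(R, s) = -2*(s + R/(-8))/(49 + s) = -2*(s + R*(-⅛))/(49 + s) = -2*(s - R/8)/(49 + s))
(-21323 + 29441) + O(24, 35) = (-21323 + 29441) + (24 - 8*35)/(4*(49 + 35)) = 8118 + (¼)*(24 - 280)/84 = 8118 + (¼)*(1/84)*(-256) = 8118 - 16/21 = 170462/21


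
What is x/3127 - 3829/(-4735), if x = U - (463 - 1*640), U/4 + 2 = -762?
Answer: -1658782/14806345 ≈ -0.11203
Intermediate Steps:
U = -3056 (U = -8 + 4*(-762) = -8 - 3048 = -3056)
x = -2879 (x = -3056 - (463 - 1*640) = -3056 - (463 - 640) = -3056 - 1*(-177) = -3056 + 177 = -2879)
x/3127 - 3829/(-4735) = -2879/3127 - 3829/(-4735) = -2879*1/3127 - 3829*(-1/4735) = -2879/3127 + 3829/4735 = -1658782/14806345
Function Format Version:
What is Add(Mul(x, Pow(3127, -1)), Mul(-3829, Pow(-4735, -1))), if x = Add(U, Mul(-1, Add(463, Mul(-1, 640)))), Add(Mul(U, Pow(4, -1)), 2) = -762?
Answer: Rational(-1658782, 14806345) ≈ -0.11203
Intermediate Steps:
U = -3056 (U = Add(-8, Mul(4, -762)) = Add(-8, -3048) = -3056)
x = -2879 (x = Add(-3056, Mul(-1, Add(463, Mul(-1, 640)))) = Add(-3056, Mul(-1, Add(463, -640))) = Add(-3056, Mul(-1, -177)) = Add(-3056, 177) = -2879)
Add(Mul(x, Pow(3127, -1)), Mul(-3829, Pow(-4735, -1))) = Add(Mul(-2879, Pow(3127, -1)), Mul(-3829, Pow(-4735, -1))) = Add(Mul(-2879, Rational(1, 3127)), Mul(-3829, Rational(-1, 4735))) = Add(Rational(-2879, 3127), Rational(3829, 4735)) = Rational(-1658782, 14806345)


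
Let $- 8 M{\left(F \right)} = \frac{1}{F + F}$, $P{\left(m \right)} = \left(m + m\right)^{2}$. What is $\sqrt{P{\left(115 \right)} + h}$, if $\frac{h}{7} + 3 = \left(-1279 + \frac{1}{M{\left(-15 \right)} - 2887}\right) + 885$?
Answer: $\frac{\sqrt{24062154106358841}}{692879} \approx 223.88$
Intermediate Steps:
$P{\left(m \right)} = 4 m^{2}$ ($P{\left(m \right)} = \left(2 m\right)^{2} = 4 m^{2}$)
$M{\left(F \right)} = - \frac{1}{16 F}$ ($M{\left(F \right)} = - \frac{1}{8 \left(F + F\right)} = - \frac{1}{8 \cdot 2 F} = - \frac{\frac{1}{2} \frac{1}{F}}{8} = - \frac{1}{16 F}$)
$h = - \frac{1925512421}{692879}$ ($h = -21 + 7 \left(\left(-1279 + \frac{1}{- \frac{1}{16 \left(-15\right)} - 2887}\right) + 885\right) = -21 + 7 \left(\left(-1279 + \frac{1}{\left(- \frac{1}{16}\right) \left(- \frac{1}{15}\right) - 2887}\right) + 885\right) = -21 + 7 \left(\left(-1279 + \frac{1}{\frac{1}{240} - 2887}\right) + 885\right) = -21 + 7 \left(\left(-1279 + \frac{1}{- \frac{692879}{240}}\right) + 885\right) = -21 + 7 \left(\left(-1279 - \frac{240}{692879}\right) + 885\right) = -21 + 7 \left(- \frac{886192481}{692879} + 885\right) = -21 + 7 \left(- \frac{272994566}{692879}\right) = -21 - \frac{1910961962}{692879} = - \frac{1925512421}{692879} \approx -2779.0$)
$\sqrt{P{\left(115 \right)} + h} = \sqrt{4 \cdot 115^{2} - \frac{1925512421}{692879}} = \sqrt{4 \cdot 13225 - \frac{1925512421}{692879}} = \sqrt{52900 - \frac{1925512421}{692879}} = \sqrt{\frac{34727786679}{692879}} = \frac{\sqrt{24062154106358841}}{692879}$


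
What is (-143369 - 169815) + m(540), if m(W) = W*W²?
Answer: 157150816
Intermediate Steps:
m(W) = W³
(-143369 - 169815) + m(540) = (-143369 - 169815) + 540³ = -313184 + 157464000 = 157150816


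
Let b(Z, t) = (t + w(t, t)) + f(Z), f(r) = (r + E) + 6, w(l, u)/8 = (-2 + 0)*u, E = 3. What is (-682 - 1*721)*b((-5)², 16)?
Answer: 289018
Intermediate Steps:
w(l, u) = -16*u (w(l, u) = 8*((-2 + 0)*u) = 8*(-2*u) = -16*u)
f(r) = 9 + r (f(r) = (r + 3) + 6 = (3 + r) + 6 = 9 + r)
b(Z, t) = 9 + Z - 15*t (b(Z, t) = (t - 16*t) + (9 + Z) = -15*t + (9 + Z) = 9 + Z - 15*t)
(-682 - 1*721)*b((-5)², 16) = (-682 - 1*721)*(9 + (-5)² - 15*16) = (-682 - 721)*(9 + 25 - 240) = -1403*(-206) = 289018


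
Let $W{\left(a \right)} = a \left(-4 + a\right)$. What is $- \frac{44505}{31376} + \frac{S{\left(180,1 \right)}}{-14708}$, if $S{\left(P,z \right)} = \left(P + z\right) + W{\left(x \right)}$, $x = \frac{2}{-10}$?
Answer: $- \frac{4126780949}{2884238800} \approx -1.4308$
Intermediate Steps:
$x = - \frac{1}{5}$ ($x = 2 \left(- \frac{1}{10}\right) = - \frac{1}{5} \approx -0.2$)
$S{\left(P,z \right)} = \frac{21}{25} + P + z$ ($S{\left(P,z \right)} = \left(P + z\right) - \frac{-4 - \frac{1}{5}}{5} = \left(P + z\right) - - \frac{21}{25} = \left(P + z\right) + \frac{21}{25} = \frac{21}{25} + P + z$)
$- \frac{44505}{31376} + \frac{S{\left(180,1 \right)}}{-14708} = - \frac{44505}{31376} + \frac{\frac{21}{25} + 180 + 1}{-14708} = \left(-44505\right) \frac{1}{31376} + \frac{4546}{25} \left(- \frac{1}{14708}\right) = - \frac{44505}{31376} - \frac{2273}{183850} = - \frac{4126780949}{2884238800}$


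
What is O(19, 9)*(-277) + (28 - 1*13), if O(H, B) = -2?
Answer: 569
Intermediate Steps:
O(19, 9)*(-277) + (28 - 1*13) = -2*(-277) + (28 - 1*13) = 554 + (28 - 13) = 554 + 15 = 569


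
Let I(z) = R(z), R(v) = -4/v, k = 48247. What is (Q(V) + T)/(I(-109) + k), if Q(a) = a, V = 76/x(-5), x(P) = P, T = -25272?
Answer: -13781524/26294635 ≈ -0.52412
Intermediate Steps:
I(z) = -4/z
V = -76/5 (V = 76/(-5) = 76*(-⅕) = -76/5 ≈ -15.200)
(Q(V) + T)/(I(-109) + k) = (-76/5 - 25272)/(-4/(-109) + 48247) = -126436/(5*(-4*(-1/109) + 48247)) = -126436/(5*(4/109 + 48247)) = -126436/(5*5258927/109) = -126436/5*109/5258927 = -13781524/26294635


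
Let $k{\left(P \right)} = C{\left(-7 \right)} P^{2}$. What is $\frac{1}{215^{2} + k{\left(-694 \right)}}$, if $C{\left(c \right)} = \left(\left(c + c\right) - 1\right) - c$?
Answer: $- \frac{1}{3806863} \approx -2.6268 \cdot 10^{-7}$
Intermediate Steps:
$C{\left(c \right)} = -1 + c$ ($C{\left(c \right)} = \left(2 c - 1\right) - c = \left(-1 + 2 c\right) - c = -1 + c$)
$k{\left(P \right)} = - 8 P^{2}$ ($k{\left(P \right)} = \left(-1 - 7\right) P^{2} = - 8 P^{2}$)
$\frac{1}{215^{2} + k{\left(-694 \right)}} = \frac{1}{215^{2} - 8 \left(-694\right)^{2}} = \frac{1}{46225 - 3853088} = \frac{1}{-3806863} = - \frac{1}{3806863}$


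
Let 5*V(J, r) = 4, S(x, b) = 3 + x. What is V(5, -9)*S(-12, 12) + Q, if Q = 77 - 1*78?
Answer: -41/5 ≈ -8.2000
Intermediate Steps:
V(J, r) = ⅘ (V(J, r) = (⅕)*4 = ⅘)
Q = -1 (Q = 77 - 78 = -1)
V(5, -9)*S(-12, 12) + Q = 4*(3 - 12)/5 - 1 = (⅘)*(-9) - 1 = -36/5 - 1 = -41/5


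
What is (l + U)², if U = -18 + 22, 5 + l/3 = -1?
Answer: 196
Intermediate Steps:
l = -18 (l = -15 + 3*(-1) = -15 - 3 = -18)
U = 4
(l + U)² = (-18 + 4)² = (-14)² = 196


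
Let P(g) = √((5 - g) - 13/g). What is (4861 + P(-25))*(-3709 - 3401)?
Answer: -34561710 - 1422*√763 ≈ -3.4601e+7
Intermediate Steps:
P(g) = √(5 - g - 13/g)
(4861 + P(-25))*(-3709 - 3401) = (4861 + √(5 - 1*(-25) - 13/(-25)))*(-3709 - 3401) = (4861 + √(5 + 25 - 13*(-1/25)))*(-7110) = (4861 + √(5 + 25 + 13/25))*(-7110) = (4861 + √(763/25))*(-7110) = (4861 + √763/5)*(-7110) = -34561710 - 1422*√763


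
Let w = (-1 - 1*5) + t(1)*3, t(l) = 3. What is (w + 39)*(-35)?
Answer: -1470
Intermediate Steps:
w = 3 (w = (-1 - 1*5) + 3*3 = (-1 - 5) + 9 = -6 + 9 = 3)
(w + 39)*(-35) = (3 + 39)*(-35) = 42*(-35) = -1470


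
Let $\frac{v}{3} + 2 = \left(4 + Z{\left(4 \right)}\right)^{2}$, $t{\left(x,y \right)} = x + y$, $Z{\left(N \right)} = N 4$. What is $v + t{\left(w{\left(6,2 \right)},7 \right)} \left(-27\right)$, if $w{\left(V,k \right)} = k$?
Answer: $951$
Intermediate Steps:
$Z{\left(N \right)} = 4 N$
$v = 1194$ ($v = -6 + 3 \left(4 + 4 \cdot 4\right)^{2} = -6 + 3 \left(4 + 16\right)^{2} = -6 + 3 \cdot 20^{2} = -6 + 3 \cdot 400 = -6 + 1200 = 1194$)
$v + t{\left(w{\left(6,2 \right)},7 \right)} \left(-27\right) = 1194 + \left(2 + 7\right) \left(-27\right) = 1194 + 9 \left(-27\right) = 1194 - 243 = 951$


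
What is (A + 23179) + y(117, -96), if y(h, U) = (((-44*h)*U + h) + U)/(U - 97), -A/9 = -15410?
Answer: 30746488/193 ≈ 1.5931e+5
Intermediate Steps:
A = 138690 (A = -9*(-15410) = 138690)
y(h, U) = (U + h - 44*U*h)/(-97 + U) (y(h, U) = ((-44*U*h + h) + U)/(-97 + U) = ((h - 44*U*h) + U)/(-97 + U) = (U + h - 44*U*h)/(-97 + U))
(A + 23179) + y(117, -96) = (138690 + 23179) + (-96 + 117 - 44*(-96)*117)/(-97 - 96) = 161869 + (-96 + 117 + 494208)/(-193) = 161869 - 1/193*494229 = 161869 - 494229/193 = 30746488/193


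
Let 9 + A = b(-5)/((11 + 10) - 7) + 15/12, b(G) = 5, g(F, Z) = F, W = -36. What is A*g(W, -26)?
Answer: 1863/7 ≈ 266.14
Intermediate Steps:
A = -207/28 (A = -9 + (5/((11 + 10) - 7) + 15/12) = -9 + (5/(21 - 7) + 15*(1/12)) = -9 + (5/14 + 5/4) = -9 + 45/28 = -207/28 ≈ -7.3929)
A*g(W, -26) = -207/28*(-36) = 1863/7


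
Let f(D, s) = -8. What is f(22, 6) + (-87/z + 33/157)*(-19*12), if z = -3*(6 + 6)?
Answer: -95287/157 ≈ -606.92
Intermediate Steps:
z = -36 (z = -3*12 = -36)
f(22, 6) + (-87/z + 33/157)*(-19*12) = -8 + (-87/(-36) + 33/157)*(-19*12) = -8 + (-87*(-1/36) + 33*(1/157))*(-228) = -8 + (29/12 + 33/157)*(-228) = -8 + (4949/1884)*(-228) = -8 - 94031/157 = -95287/157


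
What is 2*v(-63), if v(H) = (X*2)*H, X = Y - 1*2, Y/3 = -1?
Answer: 1260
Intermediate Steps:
Y = -3 (Y = 3*(-1) = -3)
X = -5 (X = -3 - 1*2 = -3 - 2 = -5)
v(H) = -10*H (v(H) = (-5*2)*H = -10*H)
2*v(-63) = 2*(-10*(-63)) = 2*630 = 1260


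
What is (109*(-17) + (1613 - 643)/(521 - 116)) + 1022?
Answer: -67117/81 ≈ -828.60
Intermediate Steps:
(109*(-17) + (1613 - 643)/(521 - 116)) + 1022 = (-1853 + 970/405) + 1022 = (-1853 + 970*(1/405)) + 1022 = (-1853 + 194/81) + 1022 = -149899/81 + 1022 = -67117/81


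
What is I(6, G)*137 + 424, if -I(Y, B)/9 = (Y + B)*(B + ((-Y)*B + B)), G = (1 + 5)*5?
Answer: 5326984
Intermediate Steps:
G = 30 (G = 6*5 = 30)
I(Y, B) = -9*(B + Y)*(2*B - B*Y) (I(Y, B) = -9*(Y + B)*(B + ((-Y)*B + B)) = -9*(B + Y)*(B + (-B*Y + B)) = -9*(B + Y)*(B + (B - B*Y)) = -9*(B + Y)*(2*B - B*Y))
I(6, G)*137 + 424 = (9*30*(6² - 2*30 - 2*6 + 30*6))*137 + 424 = (9*30*(36 - 60 - 12 + 180))*137 + 424 = (9*30*144)*137 + 424 = 38880*137 + 424 = 5326560 + 424 = 5326984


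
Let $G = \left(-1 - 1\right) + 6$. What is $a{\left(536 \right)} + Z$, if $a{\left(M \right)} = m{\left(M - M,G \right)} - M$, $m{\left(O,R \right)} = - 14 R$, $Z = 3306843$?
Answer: $3306251$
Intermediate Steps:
$G = 4$ ($G = -2 + 6 = 4$)
$a{\left(M \right)} = -56 - M$ ($a{\left(M \right)} = \left(-14\right) 4 - M = -56 - M$)
$a{\left(536 \right)} + Z = \left(-56 - 536\right) + 3306843 = -592 + 3306843 = 3306251$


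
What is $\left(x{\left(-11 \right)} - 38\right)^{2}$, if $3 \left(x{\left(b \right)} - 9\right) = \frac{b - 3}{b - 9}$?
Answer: $\frac{744769}{900} \approx 827.52$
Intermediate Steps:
$x{\left(b \right)} = 9 + \frac{-3 + b}{3 \left(-9 + b\right)}$ ($x{\left(b \right)} = 9 + \frac{\left(b - 3\right) \frac{1}{b - 9}}{3} = 9 + \frac{\left(-3 + b\right) \frac{1}{-9 + b}}{3} = 9 + \frac{\frac{1}{-9 + b} \left(-3 + b\right)}{3} = 9 + \frac{-3 + b}{3 \left(-9 + b\right)}$)
$\left(x{\left(-11 \right)} - 38\right)^{2} = \left(\frac{2 \left(-123 + 14 \left(-11\right)\right)}{3 \left(-9 - 11\right)} - 38\right)^{2} = \left(\frac{2 \left(-123 - 154\right)}{3 \left(-20\right)} - 38\right)^{2} = \left(\frac{2}{3} \left(- \frac{1}{20}\right) \left(-277\right) - 38\right)^{2} = \left(\frac{277}{30} - 38\right)^{2} = \left(- \frac{863}{30}\right)^{2} = \frac{744769}{900}$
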